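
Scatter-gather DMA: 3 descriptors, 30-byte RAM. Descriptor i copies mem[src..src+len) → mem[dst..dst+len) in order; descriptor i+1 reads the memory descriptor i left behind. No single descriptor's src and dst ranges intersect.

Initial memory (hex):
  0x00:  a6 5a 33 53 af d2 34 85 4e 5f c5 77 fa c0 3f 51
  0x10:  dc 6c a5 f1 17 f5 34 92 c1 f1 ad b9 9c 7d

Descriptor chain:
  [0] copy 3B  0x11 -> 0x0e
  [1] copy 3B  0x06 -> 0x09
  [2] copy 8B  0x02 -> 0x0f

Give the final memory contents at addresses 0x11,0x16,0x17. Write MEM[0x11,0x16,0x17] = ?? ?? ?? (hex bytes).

MEM[0x11,0x16,0x17] = af 34 92

D0: mem[0x0e..0x10] <- [6c a5 f1]
D1: mem[0x09..0x0b] <- [34 85 4e]
D2: mem[0x0f..0x16] <- [33 53 af d2 34 85 4e 34]
query mem[0x11]=0xaf, mem[0x16]=0x34, mem[0x17]=0x92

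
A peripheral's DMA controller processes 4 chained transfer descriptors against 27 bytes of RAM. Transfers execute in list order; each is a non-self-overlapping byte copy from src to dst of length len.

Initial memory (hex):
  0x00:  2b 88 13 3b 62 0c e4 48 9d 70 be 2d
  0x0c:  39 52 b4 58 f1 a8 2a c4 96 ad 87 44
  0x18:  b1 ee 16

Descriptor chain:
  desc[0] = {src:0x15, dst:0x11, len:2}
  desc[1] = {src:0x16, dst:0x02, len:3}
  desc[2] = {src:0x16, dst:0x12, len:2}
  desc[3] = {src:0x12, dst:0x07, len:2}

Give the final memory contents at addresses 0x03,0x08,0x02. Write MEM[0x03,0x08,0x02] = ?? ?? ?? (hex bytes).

  after D0: wrote 2B at 0x11 = ad87
  after D1: wrote 3B at 0x02 = 8744b1
  after D2: wrote 2B at 0x12 = 8744
  after D3: wrote 2B at 0x07 = 8744
query mem[0x03]=0x44, mem[0x08]=0x44, mem[0x02]=0x87

MEM[0x03,0x08,0x02] = 44 44 87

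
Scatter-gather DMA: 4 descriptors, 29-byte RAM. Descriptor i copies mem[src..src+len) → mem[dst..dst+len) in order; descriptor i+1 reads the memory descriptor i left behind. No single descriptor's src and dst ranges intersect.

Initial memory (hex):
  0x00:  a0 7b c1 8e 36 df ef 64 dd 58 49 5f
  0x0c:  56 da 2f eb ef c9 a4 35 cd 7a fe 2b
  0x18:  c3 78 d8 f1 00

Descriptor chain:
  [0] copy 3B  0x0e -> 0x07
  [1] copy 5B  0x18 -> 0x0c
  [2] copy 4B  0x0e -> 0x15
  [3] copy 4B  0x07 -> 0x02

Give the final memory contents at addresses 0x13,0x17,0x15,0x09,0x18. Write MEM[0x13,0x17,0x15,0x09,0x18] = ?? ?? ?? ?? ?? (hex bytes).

D0: mem[0x07..0x09] <- [2f eb ef]
D1: mem[0x0c..0x10] <- [c3 78 d8 f1 00]
D2: mem[0x15..0x18] <- [d8 f1 00 c9]
D3: mem[0x02..0x05] <- [2f eb ef 49]
query mem[0x13]=0x35, mem[0x17]=0x00, mem[0x15]=0xd8, mem[0x09]=0xef, mem[0x18]=0xc9

MEM[0x13,0x17,0x15,0x09,0x18] = 35 00 d8 ef c9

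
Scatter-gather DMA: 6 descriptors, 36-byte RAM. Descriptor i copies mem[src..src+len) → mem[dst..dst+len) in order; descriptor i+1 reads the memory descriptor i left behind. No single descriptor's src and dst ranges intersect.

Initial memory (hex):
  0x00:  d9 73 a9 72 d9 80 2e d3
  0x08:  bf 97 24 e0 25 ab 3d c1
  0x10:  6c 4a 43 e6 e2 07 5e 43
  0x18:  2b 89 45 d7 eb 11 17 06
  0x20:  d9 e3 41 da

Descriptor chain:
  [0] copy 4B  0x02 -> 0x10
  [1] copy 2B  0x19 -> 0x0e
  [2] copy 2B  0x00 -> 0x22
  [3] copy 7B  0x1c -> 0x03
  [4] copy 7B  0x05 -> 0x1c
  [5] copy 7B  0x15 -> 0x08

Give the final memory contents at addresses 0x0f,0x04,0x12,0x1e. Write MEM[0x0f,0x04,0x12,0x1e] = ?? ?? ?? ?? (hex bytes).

[0] 0x02->0x10 len=4 : a9 72 d9 80
[1] 0x19->0x0e len=2 : 89 45
[2] 0x00->0x22 len=2 : d9 73
[3] 0x1c->0x03 len=7 : eb 11 17 06 d9 e3 d9
[4] 0x05->0x1c len=7 : 17 06 d9 e3 d9 24 e0
[5] 0x15->0x08 len=7 : 07 5e 43 2b 89 45 d7
query mem[0x0f]=0x45, mem[0x04]=0x11, mem[0x12]=0xd9, mem[0x1e]=0xd9

MEM[0x0f,0x04,0x12,0x1e] = 45 11 d9 d9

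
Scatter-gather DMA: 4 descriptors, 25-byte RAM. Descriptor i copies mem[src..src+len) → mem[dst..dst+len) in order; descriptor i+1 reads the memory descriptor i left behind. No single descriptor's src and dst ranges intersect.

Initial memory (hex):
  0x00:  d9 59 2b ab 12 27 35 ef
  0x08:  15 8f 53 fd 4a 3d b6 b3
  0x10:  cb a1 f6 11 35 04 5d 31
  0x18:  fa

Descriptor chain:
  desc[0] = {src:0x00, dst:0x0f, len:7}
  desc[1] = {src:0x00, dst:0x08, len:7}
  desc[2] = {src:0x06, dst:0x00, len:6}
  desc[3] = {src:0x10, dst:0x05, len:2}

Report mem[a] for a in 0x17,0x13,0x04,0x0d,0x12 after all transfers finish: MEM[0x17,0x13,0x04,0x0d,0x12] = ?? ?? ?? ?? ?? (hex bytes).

  after D0: wrote 7B at 0x0f = d9592bab122735
  after D1: wrote 7B at 0x08 = d9592bab122735
  after D2: wrote 6B at 0x00 = 35efd9592bab
  after D3: wrote 2B at 0x05 = 592b
query mem[0x17]=0x31, mem[0x13]=0x12, mem[0x04]=0x2b, mem[0x0d]=0x27, mem[0x12]=0xab

MEM[0x17,0x13,0x04,0x0d,0x12] = 31 12 2b 27 ab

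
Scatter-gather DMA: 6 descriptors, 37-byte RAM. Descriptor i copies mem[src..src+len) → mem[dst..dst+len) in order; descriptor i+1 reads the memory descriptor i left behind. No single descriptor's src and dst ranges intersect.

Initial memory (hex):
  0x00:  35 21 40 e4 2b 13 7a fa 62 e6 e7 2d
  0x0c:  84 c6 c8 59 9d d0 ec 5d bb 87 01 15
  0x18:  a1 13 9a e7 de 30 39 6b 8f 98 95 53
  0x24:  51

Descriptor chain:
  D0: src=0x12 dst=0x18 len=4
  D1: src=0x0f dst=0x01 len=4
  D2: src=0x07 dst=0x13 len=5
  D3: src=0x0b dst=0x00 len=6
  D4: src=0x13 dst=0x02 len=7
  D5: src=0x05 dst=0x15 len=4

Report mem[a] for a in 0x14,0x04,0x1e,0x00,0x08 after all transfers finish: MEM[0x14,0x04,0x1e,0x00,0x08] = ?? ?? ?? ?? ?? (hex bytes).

MEM[0x14,0x04,0x1e,0x00,0x08] = 62 e6 39 2d 5d

#0 dst[0x18+4] := {0xec,0x5d,0xbb,0x87}
#1 dst[0x01+4] := {0x59,0x9d,0xd0,0xec}
#2 dst[0x13+5] := {0xfa,0x62,0xe6,0xe7,0x2d}
#3 dst[0x00+6] := {0x2d,0x84,0xc6,0xc8,0x59,0x9d}
#4 dst[0x02+7] := {0xfa,0x62,0xe6,0xe7,0x2d,0xec,0x5d}
#5 dst[0x15+4] := {0xe7,0x2d,0xec,0x5d}
query mem[0x14]=0x62, mem[0x04]=0xe6, mem[0x1e]=0x39, mem[0x00]=0x2d, mem[0x08]=0x5d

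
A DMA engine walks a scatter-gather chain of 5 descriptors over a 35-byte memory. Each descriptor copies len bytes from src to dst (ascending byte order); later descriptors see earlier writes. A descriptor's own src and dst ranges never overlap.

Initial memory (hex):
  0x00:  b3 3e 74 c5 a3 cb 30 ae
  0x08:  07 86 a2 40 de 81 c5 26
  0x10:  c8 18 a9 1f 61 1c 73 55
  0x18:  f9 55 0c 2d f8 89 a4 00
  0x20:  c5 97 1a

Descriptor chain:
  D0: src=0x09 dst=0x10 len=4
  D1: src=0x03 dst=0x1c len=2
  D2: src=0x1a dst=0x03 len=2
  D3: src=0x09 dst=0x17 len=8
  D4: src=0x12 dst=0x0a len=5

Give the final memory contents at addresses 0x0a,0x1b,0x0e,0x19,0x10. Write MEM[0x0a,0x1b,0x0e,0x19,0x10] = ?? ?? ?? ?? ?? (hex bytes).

MEM[0x0a,0x1b,0x0e,0x19,0x10] = 40 81 73 40 86

[0] 0x09->0x10 len=4 : 86 a2 40 de
[1] 0x03->0x1c len=2 : c5 a3
[2] 0x1a->0x03 len=2 : 0c 2d
[3] 0x09->0x17 len=8 : 86 a2 40 de 81 c5 26 86
[4] 0x12->0x0a len=5 : 40 de 61 1c 73
query mem[0x0a]=0x40, mem[0x1b]=0x81, mem[0x0e]=0x73, mem[0x19]=0x40, mem[0x10]=0x86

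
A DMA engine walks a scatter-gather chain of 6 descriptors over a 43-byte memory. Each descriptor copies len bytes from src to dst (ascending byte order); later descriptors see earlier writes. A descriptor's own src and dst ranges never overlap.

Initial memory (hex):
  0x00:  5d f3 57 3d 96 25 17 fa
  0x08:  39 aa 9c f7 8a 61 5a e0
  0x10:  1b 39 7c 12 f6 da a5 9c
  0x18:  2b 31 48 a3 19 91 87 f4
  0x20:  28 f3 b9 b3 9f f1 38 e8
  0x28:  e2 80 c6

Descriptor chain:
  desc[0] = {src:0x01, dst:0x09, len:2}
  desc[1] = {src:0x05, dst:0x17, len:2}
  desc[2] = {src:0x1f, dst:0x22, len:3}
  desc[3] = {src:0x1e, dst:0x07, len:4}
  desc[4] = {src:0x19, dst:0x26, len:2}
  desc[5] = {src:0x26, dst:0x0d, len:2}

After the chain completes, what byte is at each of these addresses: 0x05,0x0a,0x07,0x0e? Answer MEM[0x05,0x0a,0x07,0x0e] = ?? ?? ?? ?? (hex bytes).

D0: mem[0x09..0x0a] <- [f3 57]
D1: mem[0x17..0x18] <- [25 17]
D2: mem[0x22..0x24] <- [f4 28 f3]
D3: mem[0x07..0x0a] <- [87 f4 28 f3]
D4: mem[0x26..0x27] <- [31 48]
D5: mem[0x0d..0x0e] <- [31 48]
query mem[0x05]=0x25, mem[0x0a]=0xf3, mem[0x07]=0x87, mem[0x0e]=0x48

MEM[0x05,0x0a,0x07,0x0e] = 25 f3 87 48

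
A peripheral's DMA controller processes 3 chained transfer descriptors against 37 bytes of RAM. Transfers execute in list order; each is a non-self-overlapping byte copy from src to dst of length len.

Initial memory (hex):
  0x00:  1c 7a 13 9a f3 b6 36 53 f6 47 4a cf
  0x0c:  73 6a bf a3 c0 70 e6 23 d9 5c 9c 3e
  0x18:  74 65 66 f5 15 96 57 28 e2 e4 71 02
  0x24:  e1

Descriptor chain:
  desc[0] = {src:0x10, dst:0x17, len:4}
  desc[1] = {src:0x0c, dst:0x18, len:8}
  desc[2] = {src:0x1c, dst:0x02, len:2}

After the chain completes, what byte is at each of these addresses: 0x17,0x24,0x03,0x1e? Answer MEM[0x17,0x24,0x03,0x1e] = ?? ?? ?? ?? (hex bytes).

D0: mem[0x17..0x1a] <- [c0 70 e6 23]
D1: mem[0x18..0x1f] <- [73 6a bf a3 c0 70 e6 23]
D2: mem[0x02..0x03] <- [c0 70]
query mem[0x17]=0xc0, mem[0x24]=0xe1, mem[0x03]=0x70, mem[0x1e]=0xe6

MEM[0x17,0x24,0x03,0x1e] = c0 e1 70 e6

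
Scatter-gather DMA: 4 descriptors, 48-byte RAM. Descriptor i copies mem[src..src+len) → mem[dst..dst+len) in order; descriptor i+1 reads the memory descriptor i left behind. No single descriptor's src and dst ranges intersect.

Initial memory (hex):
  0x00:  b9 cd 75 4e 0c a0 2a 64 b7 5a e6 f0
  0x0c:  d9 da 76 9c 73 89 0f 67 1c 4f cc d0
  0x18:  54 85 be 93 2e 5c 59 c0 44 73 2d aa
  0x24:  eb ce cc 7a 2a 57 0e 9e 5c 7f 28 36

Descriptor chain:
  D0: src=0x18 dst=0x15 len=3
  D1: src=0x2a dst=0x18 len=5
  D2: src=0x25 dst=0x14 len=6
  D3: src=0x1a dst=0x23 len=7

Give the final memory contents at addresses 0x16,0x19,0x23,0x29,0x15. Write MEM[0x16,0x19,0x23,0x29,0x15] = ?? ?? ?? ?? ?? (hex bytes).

MEM[0x16,0x19,0x23,0x29,0x15] = 7a 0e 5c 44 cc

[0] 0x18->0x15 len=3 : 54 85 be
[1] 0x2a->0x18 len=5 : 0e 9e 5c 7f 28
[2] 0x25->0x14 len=6 : ce cc 7a 2a 57 0e
[3] 0x1a->0x23 len=7 : 5c 7f 28 5c 59 c0 44
query mem[0x16]=0x7a, mem[0x19]=0x0e, mem[0x23]=0x5c, mem[0x29]=0x44, mem[0x15]=0xcc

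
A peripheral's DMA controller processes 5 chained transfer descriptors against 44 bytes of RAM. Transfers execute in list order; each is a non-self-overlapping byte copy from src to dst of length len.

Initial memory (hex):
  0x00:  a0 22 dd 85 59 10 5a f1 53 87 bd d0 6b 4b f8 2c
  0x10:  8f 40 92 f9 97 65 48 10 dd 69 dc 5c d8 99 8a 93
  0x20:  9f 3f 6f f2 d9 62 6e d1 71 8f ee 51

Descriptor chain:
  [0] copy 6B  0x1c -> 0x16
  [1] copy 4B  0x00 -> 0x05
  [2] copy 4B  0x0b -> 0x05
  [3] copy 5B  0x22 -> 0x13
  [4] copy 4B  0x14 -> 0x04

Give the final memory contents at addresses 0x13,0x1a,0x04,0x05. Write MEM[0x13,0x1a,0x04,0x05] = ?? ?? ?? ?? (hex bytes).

MEM[0x13,0x1a,0x04,0x05] = 6f 9f f2 d9

D0: mem[0x16..0x1b] <- [d8 99 8a 93 9f 3f]
D1: mem[0x05..0x08] <- [a0 22 dd 85]
D2: mem[0x05..0x08] <- [d0 6b 4b f8]
D3: mem[0x13..0x17] <- [6f f2 d9 62 6e]
D4: mem[0x04..0x07] <- [f2 d9 62 6e]
query mem[0x13]=0x6f, mem[0x1a]=0x9f, mem[0x04]=0xf2, mem[0x05]=0xd9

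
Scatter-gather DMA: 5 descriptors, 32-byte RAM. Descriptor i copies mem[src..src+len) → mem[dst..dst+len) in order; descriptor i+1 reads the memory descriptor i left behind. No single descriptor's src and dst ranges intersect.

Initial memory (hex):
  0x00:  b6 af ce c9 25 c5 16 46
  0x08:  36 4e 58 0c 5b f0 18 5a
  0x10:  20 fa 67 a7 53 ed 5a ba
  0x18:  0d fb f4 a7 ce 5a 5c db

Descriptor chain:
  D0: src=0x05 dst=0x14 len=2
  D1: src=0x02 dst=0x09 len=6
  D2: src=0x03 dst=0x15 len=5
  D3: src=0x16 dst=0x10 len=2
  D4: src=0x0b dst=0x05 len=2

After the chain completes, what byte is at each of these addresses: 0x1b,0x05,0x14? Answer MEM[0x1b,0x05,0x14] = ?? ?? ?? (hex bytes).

[0] 0x05->0x14 len=2 : c5 16
[1] 0x02->0x09 len=6 : ce c9 25 c5 16 46
[2] 0x03->0x15 len=5 : c9 25 c5 16 46
[3] 0x16->0x10 len=2 : 25 c5
[4] 0x0b->0x05 len=2 : 25 c5
query mem[0x1b]=0xa7, mem[0x05]=0x25, mem[0x14]=0xc5

MEM[0x1b,0x05,0x14] = a7 25 c5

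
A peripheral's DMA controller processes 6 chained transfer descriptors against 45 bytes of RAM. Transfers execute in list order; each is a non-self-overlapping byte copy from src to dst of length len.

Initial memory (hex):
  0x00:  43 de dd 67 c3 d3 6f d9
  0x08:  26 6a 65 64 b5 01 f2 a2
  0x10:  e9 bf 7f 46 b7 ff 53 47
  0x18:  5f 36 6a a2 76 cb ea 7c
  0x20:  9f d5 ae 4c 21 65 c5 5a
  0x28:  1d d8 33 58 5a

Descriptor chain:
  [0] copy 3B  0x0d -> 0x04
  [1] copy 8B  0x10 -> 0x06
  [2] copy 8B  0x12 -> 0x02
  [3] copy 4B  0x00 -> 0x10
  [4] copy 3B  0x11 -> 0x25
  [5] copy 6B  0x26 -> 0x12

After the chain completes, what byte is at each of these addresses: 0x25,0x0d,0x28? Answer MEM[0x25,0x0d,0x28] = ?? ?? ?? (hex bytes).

MEM[0x25,0x0d,0x28] = de 47 1d

#0 dst[0x04+3] := {0x01,0xf2,0xa2}
#1 dst[0x06+8] := {0xe9,0xbf,0x7f,0x46,0xb7,0xff,0x53,0x47}
#2 dst[0x02+8] := {0x7f,0x46,0xb7,0xff,0x53,0x47,0x5f,0x36}
#3 dst[0x10+4] := {0x43,0xde,0x7f,0x46}
#4 dst[0x25+3] := {0xde,0x7f,0x46}
#5 dst[0x12+6] := {0x7f,0x46,0x1d,0xd8,0x33,0x58}
query mem[0x25]=0xde, mem[0x0d]=0x47, mem[0x28]=0x1d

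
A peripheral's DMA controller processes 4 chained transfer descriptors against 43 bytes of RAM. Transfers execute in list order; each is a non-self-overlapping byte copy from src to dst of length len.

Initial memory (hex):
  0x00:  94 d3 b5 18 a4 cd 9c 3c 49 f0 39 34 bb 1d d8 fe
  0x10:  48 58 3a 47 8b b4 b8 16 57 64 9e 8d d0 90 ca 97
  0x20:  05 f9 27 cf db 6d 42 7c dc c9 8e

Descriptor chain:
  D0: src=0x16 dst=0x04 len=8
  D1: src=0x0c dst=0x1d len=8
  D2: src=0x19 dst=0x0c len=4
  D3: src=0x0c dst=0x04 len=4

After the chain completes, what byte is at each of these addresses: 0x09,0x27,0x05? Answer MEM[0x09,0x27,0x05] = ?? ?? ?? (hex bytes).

MEM[0x09,0x27,0x05] = 8d 7c 9e

#0 dst[0x04+8] := {0xb8,0x16,0x57,0x64,0x9e,0x8d,0xd0,0x90}
#1 dst[0x1d+8] := {0xbb,0x1d,0xd8,0xfe,0x48,0x58,0x3a,0x47}
#2 dst[0x0c+4] := {0x64,0x9e,0x8d,0xd0}
#3 dst[0x04+4] := {0x64,0x9e,0x8d,0xd0}
query mem[0x09]=0x8d, mem[0x27]=0x7c, mem[0x05]=0x9e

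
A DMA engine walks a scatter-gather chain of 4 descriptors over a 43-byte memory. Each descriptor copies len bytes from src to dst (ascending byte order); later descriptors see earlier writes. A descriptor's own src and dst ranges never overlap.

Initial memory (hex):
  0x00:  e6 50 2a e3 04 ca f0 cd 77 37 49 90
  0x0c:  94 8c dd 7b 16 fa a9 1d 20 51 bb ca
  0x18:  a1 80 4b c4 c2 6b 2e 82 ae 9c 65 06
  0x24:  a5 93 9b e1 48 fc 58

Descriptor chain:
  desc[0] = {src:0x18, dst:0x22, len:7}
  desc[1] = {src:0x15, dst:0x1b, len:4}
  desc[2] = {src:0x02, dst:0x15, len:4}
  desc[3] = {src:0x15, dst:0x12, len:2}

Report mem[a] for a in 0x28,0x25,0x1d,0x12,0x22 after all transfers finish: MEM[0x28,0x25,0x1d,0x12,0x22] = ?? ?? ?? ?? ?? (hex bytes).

[0] 0x18->0x22 len=7 : a1 80 4b c4 c2 6b 2e
[1] 0x15->0x1b len=4 : 51 bb ca a1
[2] 0x02->0x15 len=4 : 2a e3 04 ca
[3] 0x15->0x12 len=2 : 2a e3
query mem[0x28]=0x2e, mem[0x25]=0xc4, mem[0x1d]=0xca, mem[0x12]=0x2a, mem[0x22]=0xa1

MEM[0x28,0x25,0x1d,0x12,0x22] = 2e c4 ca 2a a1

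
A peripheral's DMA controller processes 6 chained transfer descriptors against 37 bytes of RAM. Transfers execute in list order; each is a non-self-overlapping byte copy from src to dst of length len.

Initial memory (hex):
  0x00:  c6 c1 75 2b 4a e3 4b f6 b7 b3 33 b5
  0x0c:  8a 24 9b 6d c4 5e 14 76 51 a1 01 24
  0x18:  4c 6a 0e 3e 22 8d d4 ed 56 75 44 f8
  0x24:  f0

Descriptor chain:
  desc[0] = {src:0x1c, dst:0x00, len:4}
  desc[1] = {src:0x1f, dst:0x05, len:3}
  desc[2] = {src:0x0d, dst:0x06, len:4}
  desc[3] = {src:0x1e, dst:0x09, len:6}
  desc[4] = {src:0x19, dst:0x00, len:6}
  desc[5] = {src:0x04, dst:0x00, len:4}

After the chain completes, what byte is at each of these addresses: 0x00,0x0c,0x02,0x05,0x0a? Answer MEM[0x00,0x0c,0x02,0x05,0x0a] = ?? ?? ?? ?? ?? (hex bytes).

D0: mem[0x00..0x03] <- [22 8d d4 ed]
D1: mem[0x05..0x07] <- [ed 56 75]
D2: mem[0x06..0x09] <- [24 9b 6d c4]
D3: mem[0x09..0x0e] <- [d4 ed 56 75 44 f8]
D4: mem[0x00..0x05] <- [6a 0e 3e 22 8d d4]
D5: mem[0x00..0x03] <- [8d d4 24 9b]
query mem[0x00]=0x8d, mem[0x0c]=0x75, mem[0x02]=0x24, mem[0x05]=0xd4, mem[0x0a]=0xed

MEM[0x00,0x0c,0x02,0x05,0x0a] = 8d 75 24 d4 ed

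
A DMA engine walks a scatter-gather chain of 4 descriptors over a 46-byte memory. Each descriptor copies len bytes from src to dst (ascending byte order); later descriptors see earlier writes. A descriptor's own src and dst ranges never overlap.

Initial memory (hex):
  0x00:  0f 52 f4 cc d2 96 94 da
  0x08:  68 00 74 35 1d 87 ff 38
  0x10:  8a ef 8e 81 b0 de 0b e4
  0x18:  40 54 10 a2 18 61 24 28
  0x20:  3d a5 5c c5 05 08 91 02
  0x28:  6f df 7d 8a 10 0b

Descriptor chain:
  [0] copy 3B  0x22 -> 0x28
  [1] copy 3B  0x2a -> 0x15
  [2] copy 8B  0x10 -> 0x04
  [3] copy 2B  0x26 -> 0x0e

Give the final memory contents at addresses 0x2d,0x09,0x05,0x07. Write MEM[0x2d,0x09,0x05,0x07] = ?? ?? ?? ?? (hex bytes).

MEM[0x2d,0x09,0x05,0x07] = 0b 05 ef 81

  after D0: wrote 3B at 0x28 = 5cc505
  after D1: wrote 3B at 0x15 = 058a10
  after D2: wrote 8B at 0x04 = 8aef8e81b0058a10
  after D3: wrote 2B at 0x0e = 9102
query mem[0x2d]=0x0b, mem[0x09]=0x05, mem[0x05]=0xef, mem[0x07]=0x81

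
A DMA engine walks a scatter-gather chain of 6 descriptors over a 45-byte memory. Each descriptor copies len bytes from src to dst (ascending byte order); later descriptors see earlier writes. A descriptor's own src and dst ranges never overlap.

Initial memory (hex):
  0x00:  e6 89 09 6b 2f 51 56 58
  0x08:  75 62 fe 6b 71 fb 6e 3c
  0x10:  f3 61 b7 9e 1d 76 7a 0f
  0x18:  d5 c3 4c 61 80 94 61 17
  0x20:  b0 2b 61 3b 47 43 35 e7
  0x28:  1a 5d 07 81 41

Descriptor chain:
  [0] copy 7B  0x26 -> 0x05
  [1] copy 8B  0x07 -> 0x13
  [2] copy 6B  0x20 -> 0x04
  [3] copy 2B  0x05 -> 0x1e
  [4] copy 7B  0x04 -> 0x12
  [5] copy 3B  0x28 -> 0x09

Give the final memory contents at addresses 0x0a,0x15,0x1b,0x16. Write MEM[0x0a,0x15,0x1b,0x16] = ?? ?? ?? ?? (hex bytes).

#0 dst[0x05+7] := {0x35,0xe7,0x1a,0x5d,0x07,0x81,0x41}
#1 dst[0x13+8] := {0x1a,0x5d,0x07,0x81,0x41,0x71,0xfb,0x6e}
#2 dst[0x04+6] := {0xb0,0x2b,0x61,0x3b,0x47,0x43}
#3 dst[0x1e+2] := {0x2b,0x61}
#4 dst[0x12+7] := {0xb0,0x2b,0x61,0x3b,0x47,0x43,0x81}
#5 dst[0x09+3] := {0x1a,0x5d,0x07}
query mem[0x0a]=0x5d, mem[0x15]=0x3b, mem[0x1b]=0x61, mem[0x16]=0x47

MEM[0x0a,0x15,0x1b,0x16] = 5d 3b 61 47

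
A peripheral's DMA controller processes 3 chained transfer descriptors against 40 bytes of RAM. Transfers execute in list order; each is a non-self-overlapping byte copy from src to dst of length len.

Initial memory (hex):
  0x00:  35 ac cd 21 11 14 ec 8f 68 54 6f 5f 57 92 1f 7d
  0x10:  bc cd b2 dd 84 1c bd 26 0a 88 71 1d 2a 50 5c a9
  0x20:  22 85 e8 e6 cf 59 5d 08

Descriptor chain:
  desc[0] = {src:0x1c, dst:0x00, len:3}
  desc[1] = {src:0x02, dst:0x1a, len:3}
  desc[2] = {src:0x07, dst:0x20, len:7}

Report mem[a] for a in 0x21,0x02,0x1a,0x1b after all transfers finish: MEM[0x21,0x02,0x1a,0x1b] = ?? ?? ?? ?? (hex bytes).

#0 dst[0x00+3] := {0x2a,0x50,0x5c}
#1 dst[0x1a+3] := {0x5c,0x21,0x11}
#2 dst[0x20+7] := {0x8f,0x68,0x54,0x6f,0x5f,0x57,0x92}
query mem[0x21]=0x68, mem[0x02]=0x5c, mem[0x1a]=0x5c, mem[0x1b]=0x21

MEM[0x21,0x02,0x1a,0x1b] = 68 5c 5c 21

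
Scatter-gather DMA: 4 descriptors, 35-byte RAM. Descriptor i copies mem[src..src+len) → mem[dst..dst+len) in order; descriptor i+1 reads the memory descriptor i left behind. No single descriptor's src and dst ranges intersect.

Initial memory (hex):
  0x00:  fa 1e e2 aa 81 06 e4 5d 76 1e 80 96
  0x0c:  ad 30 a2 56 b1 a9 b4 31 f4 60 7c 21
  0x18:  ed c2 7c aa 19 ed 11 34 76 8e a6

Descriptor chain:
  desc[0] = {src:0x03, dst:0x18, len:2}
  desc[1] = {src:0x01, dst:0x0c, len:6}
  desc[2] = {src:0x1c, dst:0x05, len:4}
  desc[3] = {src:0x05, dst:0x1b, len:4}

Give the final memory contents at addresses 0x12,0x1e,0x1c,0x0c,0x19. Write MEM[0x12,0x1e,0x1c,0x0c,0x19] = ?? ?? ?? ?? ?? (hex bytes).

#0 dst[0x18+2] := {0xaa,0x81}
#1 dst[0x0c+6] := {0x1e,0xe2,0xaa,0x81,0x06,0xe4}
#2 dst[0x05+4] := {0x19,0xed,0x11,0x34}
#3 dst[0x1b+4] := {0x19,0xed,0x11,0x34}
query mem[0x12]=0xb4, mem[0x1e]=0x34, mem[0x1c]=0xed, mem[0x0c]=0x1e, mem[0x19]=0x81

MEM[0x12,0x1e,0x1c,0x0c,0x19] = b4 34 ed 1e 81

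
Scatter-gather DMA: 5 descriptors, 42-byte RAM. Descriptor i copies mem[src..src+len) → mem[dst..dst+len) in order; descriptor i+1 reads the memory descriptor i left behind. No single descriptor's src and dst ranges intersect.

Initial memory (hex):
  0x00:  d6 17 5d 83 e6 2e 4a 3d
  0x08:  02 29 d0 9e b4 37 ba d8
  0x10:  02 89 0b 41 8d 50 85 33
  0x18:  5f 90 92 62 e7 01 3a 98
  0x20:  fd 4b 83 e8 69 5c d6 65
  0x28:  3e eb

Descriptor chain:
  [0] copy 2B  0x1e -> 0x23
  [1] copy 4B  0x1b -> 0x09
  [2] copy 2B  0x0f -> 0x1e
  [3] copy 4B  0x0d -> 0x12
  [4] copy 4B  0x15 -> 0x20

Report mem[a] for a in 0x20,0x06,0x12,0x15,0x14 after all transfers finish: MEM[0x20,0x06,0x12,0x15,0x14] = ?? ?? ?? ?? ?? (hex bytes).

#0 dst[0x23+2] := {0x3a,0x98}
#1 dst[0x09+4] := {0x62,0xe7,0x01,0x3a}
#2 dst[0x1e+2] := {0xd8,0x02}
#3 dst[0x12+4] := {0x37,0xba,0xd8,0x02}
#4 dst[0x20+4] := {0x02,0x85,0x33,0x5f}
query mem[0x20]=0x02, mem[0x06]=0x4a, mem[0x12]=0x37, mem[0x15]=0x02, mem[0x14]=0xd8

MEM[0x20,0x06,0x12,0x15,0x14] = 02 4a 37 02 d8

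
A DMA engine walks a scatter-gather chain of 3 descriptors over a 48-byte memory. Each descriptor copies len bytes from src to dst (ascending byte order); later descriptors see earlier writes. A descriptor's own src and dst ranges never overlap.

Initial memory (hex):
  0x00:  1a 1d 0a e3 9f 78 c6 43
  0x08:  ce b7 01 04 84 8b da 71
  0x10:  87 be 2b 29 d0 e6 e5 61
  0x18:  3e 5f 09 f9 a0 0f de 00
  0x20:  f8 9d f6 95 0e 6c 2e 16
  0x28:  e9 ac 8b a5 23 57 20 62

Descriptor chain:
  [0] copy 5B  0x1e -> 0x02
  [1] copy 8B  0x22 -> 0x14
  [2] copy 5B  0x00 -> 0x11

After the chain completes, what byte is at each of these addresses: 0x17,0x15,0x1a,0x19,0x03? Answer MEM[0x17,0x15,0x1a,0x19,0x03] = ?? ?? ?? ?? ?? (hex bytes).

MEM[0x17,0x15,0x1a,0x19,0x03] = 6c f8 e9 16 00

[0] 0x1e->0x02 len=5 : de 00 f8 9d f6
[1] 0x22->0x14 len=8 : f6 95 0e 6c 2e 16 e9 ac
[2] 0x00->0x11 len=5 : 1a 1d de 00 f8
query mem[0x17]=0x6c, mem[0x15]=0xf8, mem[0x1a]=0xe9, mem[0x19]=0x16, mem[0x03]=0x00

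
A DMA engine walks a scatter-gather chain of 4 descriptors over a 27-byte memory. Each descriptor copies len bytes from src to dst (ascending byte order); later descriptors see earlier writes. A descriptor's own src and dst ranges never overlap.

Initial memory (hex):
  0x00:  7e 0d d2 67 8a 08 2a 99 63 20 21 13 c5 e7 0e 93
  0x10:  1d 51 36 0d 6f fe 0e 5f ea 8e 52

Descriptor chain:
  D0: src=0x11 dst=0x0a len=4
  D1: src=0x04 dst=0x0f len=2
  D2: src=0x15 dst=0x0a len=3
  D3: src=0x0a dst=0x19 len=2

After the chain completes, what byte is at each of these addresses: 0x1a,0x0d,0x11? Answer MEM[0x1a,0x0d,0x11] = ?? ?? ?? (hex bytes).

MEM[0x1a,0x0d,0x11] = 0e 6f 51

#0 dst[0x0a+4] := {0x51,0x36,0x0d,0x6f}
#1 dst[0x0f+2] := {0x8a,0x08}
#2 dst[0x0a+3] := {0xfe,0x0e,0x5f}
#3 dst[0x19+2] := {0xfe,0x0e}
query mem[0x1a]=0x0e, mem[0x0d]=0x6f, mem[0x11]=0x51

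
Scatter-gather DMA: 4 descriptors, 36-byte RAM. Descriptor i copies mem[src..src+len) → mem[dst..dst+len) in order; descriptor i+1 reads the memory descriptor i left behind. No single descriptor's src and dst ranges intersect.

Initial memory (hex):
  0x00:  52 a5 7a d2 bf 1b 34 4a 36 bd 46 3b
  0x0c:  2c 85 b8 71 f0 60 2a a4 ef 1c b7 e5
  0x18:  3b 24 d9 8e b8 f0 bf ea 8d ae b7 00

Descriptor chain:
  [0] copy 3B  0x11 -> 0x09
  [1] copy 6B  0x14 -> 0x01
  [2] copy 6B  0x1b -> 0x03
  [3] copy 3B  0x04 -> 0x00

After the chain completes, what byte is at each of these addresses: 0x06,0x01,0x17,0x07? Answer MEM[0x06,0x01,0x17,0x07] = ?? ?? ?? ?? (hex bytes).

#0 dst[0x09+3] := {0x60,0x2a,0xa4}
#1 dst[0x01+6] := {0xef,0x1c,0xb7,0xe5,0x3b,0x24}
#2 dst[0x03+6] := {0x8e,0xb8,0xf0,0xbf,0xea,0x8d}
#3 dst[0x00+3] := {0xb8,0xf0,0xbf}
query mem[0x06]=0xbf, mem[0x01]=0xf0, mem[0x17]=0xe5, mem[0x07]=0xea

MEM[0x06,0x01,0x17,0x07] = bf f0 e5 ea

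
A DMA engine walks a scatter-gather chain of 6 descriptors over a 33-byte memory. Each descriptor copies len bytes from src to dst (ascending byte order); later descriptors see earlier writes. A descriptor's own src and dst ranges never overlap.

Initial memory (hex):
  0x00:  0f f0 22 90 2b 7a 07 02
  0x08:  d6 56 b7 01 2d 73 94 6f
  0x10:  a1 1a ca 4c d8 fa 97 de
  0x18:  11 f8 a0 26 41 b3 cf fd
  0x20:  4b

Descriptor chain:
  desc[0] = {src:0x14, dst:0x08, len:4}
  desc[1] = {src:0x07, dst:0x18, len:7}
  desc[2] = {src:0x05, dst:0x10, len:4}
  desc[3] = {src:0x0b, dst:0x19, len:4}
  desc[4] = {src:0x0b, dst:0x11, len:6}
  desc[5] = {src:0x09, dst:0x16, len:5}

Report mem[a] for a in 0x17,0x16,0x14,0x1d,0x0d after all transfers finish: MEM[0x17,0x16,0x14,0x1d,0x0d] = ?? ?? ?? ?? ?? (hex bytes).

[0] 0x14->0x08 len=4 : d8 fa 97 de
[1] 0x07->0x18 len=7 : 02 d8 fa 97 de 2d 73
[2] 0x05->0x10 len=4 : 7a 07 02 d8
[3] 0x0b->0x19 len=4 : de 2d 73 94
[4] 0x0b->0x11 len=6 : de 2d 73 94 6f 7a
[5] 0x09->0x16 len=5 : fa 97 de 2d 73
query mem[0x17]=0x97, mem[0x16]=0xfa, mem[0x14]=0x94, mem[0x1d]=0x2d, mem[0x0d]=0x73

MEM[0x17,0x16,0x14,0x1d,0x0d] = 97 fa 94 2d 73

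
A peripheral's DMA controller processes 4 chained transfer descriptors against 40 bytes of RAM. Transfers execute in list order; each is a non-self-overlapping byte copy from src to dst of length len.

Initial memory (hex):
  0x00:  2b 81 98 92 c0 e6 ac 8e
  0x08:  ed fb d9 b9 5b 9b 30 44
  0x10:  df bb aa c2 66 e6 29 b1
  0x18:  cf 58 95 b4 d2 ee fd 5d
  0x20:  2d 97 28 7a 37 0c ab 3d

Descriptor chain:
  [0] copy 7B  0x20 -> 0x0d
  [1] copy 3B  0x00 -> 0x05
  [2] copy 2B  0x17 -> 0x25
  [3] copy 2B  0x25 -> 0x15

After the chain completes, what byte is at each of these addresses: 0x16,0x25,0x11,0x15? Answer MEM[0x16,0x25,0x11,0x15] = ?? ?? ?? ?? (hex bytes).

#0 dst[0x0d+7] := {0x2d,0x97,0x28,0x7a,0x37,0x0c,0xab}
#1 dst[0x05+3] := {0x2b,0x81,0x98}
#2 dst[0x25+2] := {0xb1,0xcf}
#3 dst[0x15+2] := {0xb1,0xcf}
query mem[0x16]=0xcf, mem[0x25]=0xb1, mem[0x11]=0x37, mem[0x15]=0xb1

MEM[0x16,0x25,0x11,0x15] = cf b1 37 b1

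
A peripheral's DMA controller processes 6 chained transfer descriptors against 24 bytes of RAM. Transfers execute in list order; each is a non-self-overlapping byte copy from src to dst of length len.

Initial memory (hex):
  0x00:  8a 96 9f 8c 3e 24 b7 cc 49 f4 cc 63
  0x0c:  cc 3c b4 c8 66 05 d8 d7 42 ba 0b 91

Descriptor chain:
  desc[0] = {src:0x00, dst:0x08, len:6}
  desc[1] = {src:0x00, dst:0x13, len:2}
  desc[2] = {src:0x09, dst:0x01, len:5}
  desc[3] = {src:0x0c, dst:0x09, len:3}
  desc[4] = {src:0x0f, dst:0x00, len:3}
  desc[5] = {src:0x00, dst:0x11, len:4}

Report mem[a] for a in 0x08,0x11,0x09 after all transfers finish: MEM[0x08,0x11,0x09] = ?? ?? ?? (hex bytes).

#0 dst[0x08+6] := {0x8a,0x96,0x9f,0x8c,0x3e,0x24}
#1 dst[0x13+2] := {0x8a,0x96}
#2 dst[0x01+5] := {0x96,0x9f,0x8c,0x3e,0x24}
#3 dst[0x09+3] := {0x3e,0x24,0xb4}
#4 dst[0x00+3] := {0xc8,0x66,0x05}
#5 dst[0x11+4] := {0xc8,0x66,0x05,0x8c}
query mem[0x08]=0x8a, mem[0x11]=0xc8, mem[0x09]=0x3e

MEM[0x08,0x11,0x09] = 8a c8 3e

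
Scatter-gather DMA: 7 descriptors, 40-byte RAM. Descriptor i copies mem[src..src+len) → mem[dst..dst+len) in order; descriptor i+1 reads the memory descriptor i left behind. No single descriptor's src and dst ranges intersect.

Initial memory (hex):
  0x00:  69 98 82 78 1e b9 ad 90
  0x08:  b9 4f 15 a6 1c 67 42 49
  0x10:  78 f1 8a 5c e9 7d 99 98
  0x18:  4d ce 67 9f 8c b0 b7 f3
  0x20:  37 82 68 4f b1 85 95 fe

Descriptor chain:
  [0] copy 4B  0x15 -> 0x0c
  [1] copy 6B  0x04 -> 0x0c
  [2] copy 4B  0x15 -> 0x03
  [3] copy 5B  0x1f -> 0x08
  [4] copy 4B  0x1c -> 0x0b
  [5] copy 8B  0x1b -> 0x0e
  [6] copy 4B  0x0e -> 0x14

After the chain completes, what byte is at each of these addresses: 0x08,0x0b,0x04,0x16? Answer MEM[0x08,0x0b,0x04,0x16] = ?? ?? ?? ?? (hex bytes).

D0: mem[0x0c..0x0f] <- [7d 99 98 4d]
D1: mem[0x0c..0x11] <- [1e b9 ad 90 b9 4f]
D2: mem[0x03..0x06] <- [7d 99 98 4d]
D3: mem[0x08..0x0c] <- [f3 37 82 68 4f]
D4: mem[0x0b..0x0e] <- [8c b0 b7 f3]
D5: mem[0x0e..0x15] <- [9f 8c b0 b7 f3 37 82 68]
D6: mem[0x14..0x17] <- [9f 8c b0 b7]
query mem[0x08]=0xf3, mem[0x0b]=0x8c, mem[0x04]=0x99, mem[0x16]=0xb0

MEM[0x08,0x0b,0x04,0x16] = f3 8c 99 b0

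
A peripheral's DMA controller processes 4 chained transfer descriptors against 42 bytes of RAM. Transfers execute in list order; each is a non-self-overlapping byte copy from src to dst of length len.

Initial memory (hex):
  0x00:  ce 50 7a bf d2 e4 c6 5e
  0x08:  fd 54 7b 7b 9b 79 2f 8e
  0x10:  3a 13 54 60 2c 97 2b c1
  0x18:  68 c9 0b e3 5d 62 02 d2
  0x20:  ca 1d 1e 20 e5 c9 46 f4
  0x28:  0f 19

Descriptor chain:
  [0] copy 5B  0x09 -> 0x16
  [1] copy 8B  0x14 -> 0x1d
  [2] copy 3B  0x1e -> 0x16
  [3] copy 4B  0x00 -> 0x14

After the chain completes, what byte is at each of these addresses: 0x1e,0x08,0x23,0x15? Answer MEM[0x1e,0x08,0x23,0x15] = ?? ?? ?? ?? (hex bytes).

MEM[0x1e,0x08,0x23,0x15] = 97 fd 79 50

  after D0: wrote 5B at 0x16 = 547b7b9b79
  after D1: wrote 8B at 0x1d = 2c97547b7b9b79e3
  after D2: wrote 3B at 0x16 = 97547b
  after D3: wrote 4B at 0x14 = ce507abf
query mem[0x1e]=0x97, mem[0x08]=0xfd, mem[0x23]=0x79, mem[0x15]=0x50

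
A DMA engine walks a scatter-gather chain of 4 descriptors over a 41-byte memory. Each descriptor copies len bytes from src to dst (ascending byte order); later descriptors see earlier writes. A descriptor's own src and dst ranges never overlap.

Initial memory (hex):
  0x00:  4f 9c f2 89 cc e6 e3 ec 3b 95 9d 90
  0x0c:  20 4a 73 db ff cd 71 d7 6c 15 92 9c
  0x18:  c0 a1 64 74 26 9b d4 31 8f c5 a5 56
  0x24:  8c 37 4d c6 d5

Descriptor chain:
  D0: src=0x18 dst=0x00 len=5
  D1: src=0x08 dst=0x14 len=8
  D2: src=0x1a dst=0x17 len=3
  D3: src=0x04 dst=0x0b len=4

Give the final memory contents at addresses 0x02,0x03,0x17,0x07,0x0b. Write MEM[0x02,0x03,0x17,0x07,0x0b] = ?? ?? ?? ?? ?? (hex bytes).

MEM[0x02,0x03,0x17,0x07,0x0b] = 64 74 73 ec 26

D0: mem[0x00..0x04] <- [c0 a1 64 74 26]
D1: mem[0x14..0x1b] <- [3b 95 9d 90 20 4a 73 db]
D2: mem[0x17..0x19] <- [73 db 26]
D3: mem[0x0b..0x0e] <- [26 e6 e3 ec]
query mem[0x02]=0x64, mem[0x03]=0x74, mem[0x17]=0x73, mem[0x07]=0xec, mem[0x0b]=0x26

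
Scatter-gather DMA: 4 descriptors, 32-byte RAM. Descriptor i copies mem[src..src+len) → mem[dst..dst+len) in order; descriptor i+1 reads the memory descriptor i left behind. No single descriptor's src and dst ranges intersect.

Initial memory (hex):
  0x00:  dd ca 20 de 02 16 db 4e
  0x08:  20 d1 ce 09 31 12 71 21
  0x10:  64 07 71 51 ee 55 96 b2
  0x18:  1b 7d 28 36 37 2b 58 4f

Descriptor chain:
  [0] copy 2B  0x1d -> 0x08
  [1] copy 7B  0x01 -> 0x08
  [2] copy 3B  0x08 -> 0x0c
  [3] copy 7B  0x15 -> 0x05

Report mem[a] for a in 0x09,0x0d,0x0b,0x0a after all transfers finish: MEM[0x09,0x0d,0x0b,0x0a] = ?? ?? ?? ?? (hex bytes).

MEM[0x09,0x0d,0x0b,0x0a] = 7d 20 36 28

#0 dst[0x08+2] := {0x2b,0x58}
#1 dst[0x08+7] := {0xca,0x20,0xde,0x02,0x16,0xdb,0x4e}
#2 dst[0x0c+3] := {0xca,0x20,0xde}
#3 dst[0x05+7] := {0x55,0x96,0xb2,0x1b,0x7d,0x28,0x36}
query mem[0x09]=0x7d, mem[0x0d]=0x20, mem[0x0b]=0x36, mem[0x0a]=0x28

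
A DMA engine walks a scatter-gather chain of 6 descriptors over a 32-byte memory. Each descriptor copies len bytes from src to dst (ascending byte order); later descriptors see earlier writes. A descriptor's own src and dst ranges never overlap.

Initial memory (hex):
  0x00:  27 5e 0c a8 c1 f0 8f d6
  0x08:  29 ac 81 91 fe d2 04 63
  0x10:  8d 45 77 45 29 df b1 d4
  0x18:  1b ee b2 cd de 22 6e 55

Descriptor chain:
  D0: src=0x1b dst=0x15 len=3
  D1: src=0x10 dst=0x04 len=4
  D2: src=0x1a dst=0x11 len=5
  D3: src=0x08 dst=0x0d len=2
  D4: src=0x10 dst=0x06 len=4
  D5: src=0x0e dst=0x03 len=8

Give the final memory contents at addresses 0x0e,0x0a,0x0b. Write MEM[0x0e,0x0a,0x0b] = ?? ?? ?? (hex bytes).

MEM[0x0e,0x0a,0x0b] = ac 6e 91

[0] 0x1b->0x15 len=3 : cd de 22
[1] 0x10->0x04 len=4 : 8d 45 77 45
[2] 0x1a->0x11 len=5 : b2 cd de 22 6e
[3] 0x08->0x0d len=2 : 29 ac
[4] 0x10->0x06 len=4 : 8d b2 cd de
[5] 0x0e->0x03 len=8 : ac 63 8d b2 cd de 22 6e
query mem[0x0e]=0xac, mem[0x0a]=0x6e, mem[0x0b]=0x91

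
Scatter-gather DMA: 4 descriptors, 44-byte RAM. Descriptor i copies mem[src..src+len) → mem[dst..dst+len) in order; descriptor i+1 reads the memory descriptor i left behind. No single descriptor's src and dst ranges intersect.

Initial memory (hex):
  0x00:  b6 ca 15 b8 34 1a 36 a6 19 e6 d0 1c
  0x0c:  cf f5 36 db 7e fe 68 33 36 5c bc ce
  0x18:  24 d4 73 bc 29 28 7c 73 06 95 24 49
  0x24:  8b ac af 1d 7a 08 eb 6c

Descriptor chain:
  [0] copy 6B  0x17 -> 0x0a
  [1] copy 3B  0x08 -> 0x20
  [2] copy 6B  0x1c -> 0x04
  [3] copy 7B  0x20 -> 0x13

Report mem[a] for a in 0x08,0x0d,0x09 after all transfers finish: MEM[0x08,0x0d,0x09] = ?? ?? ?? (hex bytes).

#0 dst[0x0a+6] := {0xce,0x24,0xd4,0x73,0xbc,0x29}
#1 dst[0x20+3] := {0x19,0xe6,0xce}
#2 dst[0x04+6] := {0x29,0x28,0x7c,0x73,0x19,0xe6}
#3 dst[0x13+7] := {0x19,0xe6,0xce,0x49,0x8b,0xac,0xaf}
query mem[0x08]=0x19, mem[0x0d]=0x73, mem[0x09]=0xe6

MEM[0x08,0x0d,0x09] = 19 73 e6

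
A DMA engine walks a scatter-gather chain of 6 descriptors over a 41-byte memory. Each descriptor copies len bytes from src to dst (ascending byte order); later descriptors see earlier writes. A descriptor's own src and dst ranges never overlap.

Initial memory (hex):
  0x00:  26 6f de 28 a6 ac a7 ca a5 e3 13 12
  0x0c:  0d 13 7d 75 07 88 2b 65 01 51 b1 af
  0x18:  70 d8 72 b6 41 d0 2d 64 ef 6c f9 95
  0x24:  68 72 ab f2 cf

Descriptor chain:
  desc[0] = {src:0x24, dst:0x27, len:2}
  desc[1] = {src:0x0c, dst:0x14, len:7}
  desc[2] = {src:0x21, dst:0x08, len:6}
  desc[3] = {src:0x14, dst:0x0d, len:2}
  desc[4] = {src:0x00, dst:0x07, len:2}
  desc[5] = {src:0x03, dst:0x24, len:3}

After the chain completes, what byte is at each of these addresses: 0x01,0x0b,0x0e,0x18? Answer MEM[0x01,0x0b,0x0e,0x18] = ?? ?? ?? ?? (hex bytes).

[0] 0x24->0x27 len=2 : 68 72
[1] 0x0c->0x14 len=7 : 0d 13 7d 75 07 88 2b
[2] 0x21->0x08 len=6 : 6c f9 95 68 72 ab
[3] 0x14->0x0d len=2 : 0d 13
[4] 0x00->0x07 len=2 : 26 6f
[5] 0x03->0x24 len=3 : 28 a6 ac
query mem[0x01]=0x6f, mem[0x0b]=0x68, mem[0x0e]=0x13, mem[0x18]=0x07

MEM[0x01,0x0b,0x0e,0x18] = 6f 68 13 07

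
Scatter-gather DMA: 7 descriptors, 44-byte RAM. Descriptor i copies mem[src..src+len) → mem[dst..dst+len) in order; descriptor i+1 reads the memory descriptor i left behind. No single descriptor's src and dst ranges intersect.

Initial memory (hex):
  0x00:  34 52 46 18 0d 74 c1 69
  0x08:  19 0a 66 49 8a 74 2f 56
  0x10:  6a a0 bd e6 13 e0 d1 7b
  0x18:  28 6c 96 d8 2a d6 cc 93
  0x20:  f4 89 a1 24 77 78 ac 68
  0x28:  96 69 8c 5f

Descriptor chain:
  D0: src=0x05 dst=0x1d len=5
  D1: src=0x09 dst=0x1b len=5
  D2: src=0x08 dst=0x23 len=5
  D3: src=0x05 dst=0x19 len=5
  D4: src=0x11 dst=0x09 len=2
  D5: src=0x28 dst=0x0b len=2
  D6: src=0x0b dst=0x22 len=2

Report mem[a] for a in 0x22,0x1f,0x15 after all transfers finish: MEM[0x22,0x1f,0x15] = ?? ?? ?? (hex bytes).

MEM[0x22,0x1f,0x15] = 96 74 e0

[0] 0x05->0x1d len=5 : 74 c1 69 19 0a
[1] 0x09->0x1b len=5 : 0a 66 49 8a 74
[2] 0x08->0x23 len=5 : 19 0a 66 49 8a
[3] 0x05->0x19 len=5 : 74 c1 69 19 0a
[4] 0x11->0x09 len=2 : a0 bd
[5] 0x28->0x0b len=2 : 96 69
[6] 0x0b->0x22 len=2 : 96 69
query mem[0x22]=0x96, mem[0x1f]=0x74, mem[0x15]=0xe0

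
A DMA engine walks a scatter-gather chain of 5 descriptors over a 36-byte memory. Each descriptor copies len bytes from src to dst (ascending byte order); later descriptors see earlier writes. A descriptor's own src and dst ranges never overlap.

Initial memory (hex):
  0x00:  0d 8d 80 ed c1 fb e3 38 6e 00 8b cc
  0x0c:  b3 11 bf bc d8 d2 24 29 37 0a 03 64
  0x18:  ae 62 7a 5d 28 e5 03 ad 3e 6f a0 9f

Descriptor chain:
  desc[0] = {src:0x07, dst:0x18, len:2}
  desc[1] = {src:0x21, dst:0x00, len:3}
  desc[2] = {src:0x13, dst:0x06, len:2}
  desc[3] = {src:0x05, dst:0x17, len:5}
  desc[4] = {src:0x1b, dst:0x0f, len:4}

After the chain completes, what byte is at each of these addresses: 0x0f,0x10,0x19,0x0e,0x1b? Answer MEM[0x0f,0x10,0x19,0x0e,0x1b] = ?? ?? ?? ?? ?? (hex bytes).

MEM[0x0f,0x10,0x19,0x0e,0x1b] = 00 28 37 bf 00

D0: mem[0x18..0x19] <- [38 6e]
D1: mem[0x00..0x02] <- [6f a0 9f]
D2: mem[0x06..0x07] <- [29 37]
D3: mem[0x17..0x1b] <- [fb 29 37 6e 00]
D4: mem[0x0f..0x12] <- [00 28 e5 03]
query mem[0x0f]=0x00, mem[0x10]=0x28, mem[0x19]=0x37, mem[0x0e]=0xbf, mem[0x1b]=0x00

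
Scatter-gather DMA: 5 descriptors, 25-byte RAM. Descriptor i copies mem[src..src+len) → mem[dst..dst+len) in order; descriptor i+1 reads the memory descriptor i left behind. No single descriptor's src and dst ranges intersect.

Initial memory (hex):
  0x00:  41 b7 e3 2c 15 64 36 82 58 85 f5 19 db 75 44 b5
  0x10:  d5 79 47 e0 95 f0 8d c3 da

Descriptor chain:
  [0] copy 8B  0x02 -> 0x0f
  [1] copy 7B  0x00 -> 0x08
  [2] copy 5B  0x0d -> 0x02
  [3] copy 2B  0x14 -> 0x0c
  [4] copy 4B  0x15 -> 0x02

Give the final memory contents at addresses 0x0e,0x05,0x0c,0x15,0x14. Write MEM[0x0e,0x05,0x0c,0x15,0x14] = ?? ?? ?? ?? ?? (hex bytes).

MEM[0x0e,0x05,0x0c,0x15,0x14] = 36 da 82 58 82

[0] 0x02->0x0f len=8 : e3 2c 15 64 36 82 58 85
[1] 0x00->0x08 len=7 : 41 b7 e3 2c 15 64 36
[2] 0x0d->0x02 len=5 : 64 36 e3 2c 15
[3] 0x14->0x0c len=2 : 82 58
[4] 0x15->0x02 len=4 : 58 85 c3 da
query mem[0x0e]=0x36, mem[0x05]=0xda, mem[0x0c]=0x82, mem[0x15]=0x58, mem[0x14]=0x82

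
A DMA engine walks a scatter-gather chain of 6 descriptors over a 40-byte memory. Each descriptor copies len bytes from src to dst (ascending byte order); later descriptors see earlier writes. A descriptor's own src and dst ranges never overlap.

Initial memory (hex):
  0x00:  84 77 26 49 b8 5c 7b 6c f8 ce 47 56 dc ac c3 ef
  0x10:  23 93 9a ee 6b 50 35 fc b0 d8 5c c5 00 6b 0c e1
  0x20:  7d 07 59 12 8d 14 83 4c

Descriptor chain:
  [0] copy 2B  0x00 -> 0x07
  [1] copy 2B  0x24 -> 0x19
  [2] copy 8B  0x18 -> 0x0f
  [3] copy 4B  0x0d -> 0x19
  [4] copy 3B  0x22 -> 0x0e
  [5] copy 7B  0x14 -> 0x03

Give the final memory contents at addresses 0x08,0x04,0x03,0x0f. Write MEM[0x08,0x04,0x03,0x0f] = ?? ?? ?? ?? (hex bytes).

MEM[0x08,0x04,0x03,0x0f] = ac 0c 6b 12

#0 dst[0x07+2] := {0x84,0x77}
#1 dst[0x19+2] := {0x8d,0x14}
#2 dst[0x0f+8] := {0xb0,0x8d,0x14,0xc5,0x00,0x6b,0x0c,0xe1}
#3 dst[0x19+4] := {0xac,0xc3,0xb0,0x8d}
#4 dst[0x0e+3] := {0x59,0x12,0x8d}
#5 dst[0x03+7] := {0x6b,0x0c,0xe1,0xfc,0xb0,0xac,0xc3}
query mem[0x08]=0xac, mem[0x04]=0x0c, mem[0x03]=0x6b, mem[0x0f]=0x12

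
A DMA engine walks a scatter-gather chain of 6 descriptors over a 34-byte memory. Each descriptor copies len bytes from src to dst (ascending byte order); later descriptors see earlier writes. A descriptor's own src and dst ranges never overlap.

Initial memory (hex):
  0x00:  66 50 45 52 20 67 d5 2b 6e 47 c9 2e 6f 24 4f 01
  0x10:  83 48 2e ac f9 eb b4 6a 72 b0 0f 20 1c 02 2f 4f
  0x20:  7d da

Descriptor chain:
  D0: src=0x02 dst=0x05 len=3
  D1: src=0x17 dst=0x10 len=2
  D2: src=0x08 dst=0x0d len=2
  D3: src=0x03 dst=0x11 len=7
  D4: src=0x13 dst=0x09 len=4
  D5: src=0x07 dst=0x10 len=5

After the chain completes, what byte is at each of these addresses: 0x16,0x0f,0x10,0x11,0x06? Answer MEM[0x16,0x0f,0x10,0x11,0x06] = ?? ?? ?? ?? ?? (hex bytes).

  after D0: wrote 3B at 0x05 = 455220
  after D1: wrote 2B at 0x10 = 6a72
  after D2: wrote 2B at 0x0d = 6e47
  after D3: wrote 7B at 0x11 = 52204552206e47
  after D4: wrote 4B at 0x09 = 4552206e
  after D5: wrote 5B at 0x10 = 206e455220
query mem[0x16]=0x6e, mem[0x0f]=0x01, mem[0x10]=0x20, mem[0x11]=0x6e, mem[0x06]=0x52

MEM[0x16,0x0f,0x10,0x11,0x06] = 6e 01 20 6e 52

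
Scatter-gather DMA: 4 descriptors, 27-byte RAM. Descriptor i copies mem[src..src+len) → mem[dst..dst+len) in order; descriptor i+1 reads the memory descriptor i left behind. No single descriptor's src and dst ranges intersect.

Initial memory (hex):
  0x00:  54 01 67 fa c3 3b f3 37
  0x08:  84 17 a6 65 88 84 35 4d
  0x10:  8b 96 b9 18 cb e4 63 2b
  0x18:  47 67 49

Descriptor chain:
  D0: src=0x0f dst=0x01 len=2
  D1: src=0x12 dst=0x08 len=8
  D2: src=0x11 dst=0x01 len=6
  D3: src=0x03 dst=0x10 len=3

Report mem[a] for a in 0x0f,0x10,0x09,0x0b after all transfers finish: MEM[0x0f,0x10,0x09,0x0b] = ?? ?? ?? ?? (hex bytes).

MEM[0x0f,0x10,0x09,0x0b] = 67 18 18 e4

  after D0: wrote 2B at 0x01 = 4d8b
  after D1: wrote 8B at 0x08 = b918cbe4632b4767
  after D2: wrote 6B at 0x01 = 96b918cbe463
  after D3: wrote 3B at 0x10 = 18cbe4
query mem[0x0f]=0x67, mem[0x10]=0x18, mem[0x09]=0x18, mem[0x0b]=0xe4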